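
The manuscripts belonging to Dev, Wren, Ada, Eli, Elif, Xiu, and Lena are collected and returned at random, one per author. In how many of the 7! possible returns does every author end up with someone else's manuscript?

Let Aᵢ be the assignments in which author i gets their own manuscript. We want the size of the complement of A₁∪…∪A_7.
By inclusion–exclusion this is Σ_{j=0}^{7} (−1)^j C(7,j)·(7−j)!.
Computing: 5040 − 5040 + 2520 − 840 + 210 − 42 + 7 − 1 = 1854.

1854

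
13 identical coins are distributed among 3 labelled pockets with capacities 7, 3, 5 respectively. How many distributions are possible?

By stars and bars, unrestricted non-negative solutions to x_1+…+x_3 = 13 number C(13+2,2) = 105.
Subtract solutions that violate a single cap (substitute x_i' = x_i − (cap_i+1)): x_1 ≥ 8 gives C(7,2) = 21; x_2 ≥ 4 gives C(11,2) = 55; x_3 ≥ 6 gives C(9,2) = 36. Together 112.
Add back pairs where two caps are both exceeded: 3 + 0 + 10 = 13.
By inclusion–exclusion the count is 105 − 112 + 13 = 6.

6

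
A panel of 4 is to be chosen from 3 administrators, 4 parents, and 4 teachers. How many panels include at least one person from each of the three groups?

Unrestricted: C(11,4) = 330 ways to pick any 4 of the 11.
Subtract selections that omit an entire group: no administrators → C(8,4) = 70; no parents → C(7,4) = 35; no teachers → C(7,4) = 35.
Add back selections omitting two groups (i.e. drawn from a single group): C(3,4) + C(4,4) + C(4,4) = 2.
By inclusion–exclusion: 330 − 140 + 2 = 192.

192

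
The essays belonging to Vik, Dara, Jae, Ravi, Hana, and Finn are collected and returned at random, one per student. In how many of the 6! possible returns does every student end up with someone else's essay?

265

This is the derangement count D_6: permutations of 6 items with no fixed point.
By inclusion–exclusion this is Σ_{j=0}^{6} (−1)^j C(6,j)·(6−j)!.
Computing: 720 − 720 + 360 − 120 + 30 − 6 + 1 = 265.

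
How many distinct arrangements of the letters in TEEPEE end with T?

With the last slot taken by T, it remains to arrange the other 5 letters (EEPEE).
Those 5 letters have E appearing 4 times, giving (5)!/(4!) = 5.

5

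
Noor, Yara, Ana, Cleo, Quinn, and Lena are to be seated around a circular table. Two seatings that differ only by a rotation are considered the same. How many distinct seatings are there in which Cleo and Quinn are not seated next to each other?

72

Without the restriction there are (5)! = 120 seatings.
Seatings with Cleo beside Quinn: treat them as a block with 2 internal orders, giving 2 × (4)! = 48.
Subtracting, 120 − 48 = 72.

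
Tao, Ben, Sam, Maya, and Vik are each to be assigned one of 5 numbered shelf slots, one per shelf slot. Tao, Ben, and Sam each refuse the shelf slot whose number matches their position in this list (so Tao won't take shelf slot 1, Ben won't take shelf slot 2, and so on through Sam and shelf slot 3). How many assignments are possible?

64

Let Aᵢ (for i ∈ {1, 2, 3}) be the placements that put person i in their forbidden shelf slot. Any j of these fix j positions, leaving (5−j)! ways to fill the rest, and there are C(3,j) ways to pick which j.
By inclusion–exclusion, the number of valid placements is Σ_{j=0}^{3} (−1)^j C(3,j)·(5−j)!.
Computing: 120 − 72 + 18 − 2 = 64.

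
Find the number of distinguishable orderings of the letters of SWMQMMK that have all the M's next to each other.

Treat the 3 copies of M as a single block. The multiset to arrange is then {MMM, K, Q, S, W}, 5 items in all.
All 5 items are distinct, so there are (5)! = 120 arrangements.

120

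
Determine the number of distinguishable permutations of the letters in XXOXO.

10

The 5 letters of XXOXO have repeats: O appearing twice and X appearing 3 times.
Dividing 5! = 120 by 3!·2! = 12 for the repeated letters gives 10.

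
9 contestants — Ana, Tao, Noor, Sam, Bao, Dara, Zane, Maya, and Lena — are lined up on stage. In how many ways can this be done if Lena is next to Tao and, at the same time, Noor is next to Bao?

Treat {Lena,Tao} as one block (2 orders) and {Noor,Bao} as another (2 orders).
That leaves 7 units to arrange: 2 × 2 × 7! = 4 × 5040 = 20160.

20160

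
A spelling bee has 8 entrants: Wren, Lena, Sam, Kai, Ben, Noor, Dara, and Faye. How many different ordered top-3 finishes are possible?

This is an ordered selection of 3 from 8: P(8,3).
That gives 8 × 7 × 6 = 336.

336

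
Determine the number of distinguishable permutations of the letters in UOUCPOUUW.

7560

The 9 letters of UOUCPOUUW have repeats: O appearing twice and U appearing 4 times.
The number of distinct arrangements is 9!/(4!·2!) = 362880/48 = 7560.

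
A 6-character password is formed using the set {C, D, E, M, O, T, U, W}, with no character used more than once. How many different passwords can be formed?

With no repetition, fill the 6 characters in order: 8 choices, then 7, down to 3.
That product is 8 × 7 × 6 × 5 × 4 × 3 = 20160.

20160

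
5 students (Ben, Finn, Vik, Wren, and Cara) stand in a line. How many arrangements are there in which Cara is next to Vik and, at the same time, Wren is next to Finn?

Treat {Cara,Vik} as one block (2 orders) and {Wren,Finn} as another (2 orders).
That leaves 3 units to arrange: 2 × 2 × 3! = 4 × 6 = 24.

24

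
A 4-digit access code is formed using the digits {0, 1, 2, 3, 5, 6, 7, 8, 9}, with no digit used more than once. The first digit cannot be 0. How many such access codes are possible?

2688

The first digit has 9−1 = 8 choices (anything except 0).
The remaining 3 digits are filled from the other 8 symbols without repetition: 8 × 7 × 6 = 336.
Total: 8 × 336 = 2688.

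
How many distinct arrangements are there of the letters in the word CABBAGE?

1260

Letter multiplicities in CABBAGE: A×2, B×2, C×1, E×1, G×1.
So there are 7! / (2!·2!) = 1260 distinguishable arrangements.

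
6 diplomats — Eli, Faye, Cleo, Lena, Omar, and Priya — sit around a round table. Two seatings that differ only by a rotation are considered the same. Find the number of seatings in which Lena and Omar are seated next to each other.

48

Glue Lena and Omar into a block (2 internal orders). Seating 5 units around a circle gives (4)! arrangements.
So 2 × (4)! = 2 × 24 = 48.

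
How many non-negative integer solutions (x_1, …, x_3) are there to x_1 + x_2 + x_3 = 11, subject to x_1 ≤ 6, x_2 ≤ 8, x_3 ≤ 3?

By stars and bars, unrestricted non-negative solutions to x_1+…+x_3 = 11 number C(11+2,2) = 78.
Subtract solutions that violate a single cap (substitute x_i' = x_i − (cap_i+1)): x_1 ≥ 7 gives C(6,2) = 15; x_2 ≥ 9 gives C(4,2) = 6; x_3 ≥ 4 gives C(9,2) = 36. Together 57.
Add back pairs where two caps are both exceeded: 0 + 1 + 0 = 1.
By inclusion–exclusion the count is 78 − 57 + 1 = 22.

22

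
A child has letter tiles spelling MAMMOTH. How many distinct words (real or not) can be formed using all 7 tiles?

Letter multiplicities in MAMMOTH: A×1, H×1, M×3, O×1, T×1.
So there are 7! / (3!) = 840 distinguishable arrangements.

840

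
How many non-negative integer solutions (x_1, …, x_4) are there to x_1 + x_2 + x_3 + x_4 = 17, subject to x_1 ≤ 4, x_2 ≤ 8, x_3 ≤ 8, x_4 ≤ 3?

Ignoring the caps, the number of non-negative solutions to x_1+…+x_4 = 17 is C(20,3) = 1140.
Subtract solutions that violate a single cap (substitute x_i' = x_i − (cap_i+1)): x_1 ≥ 5 gives C(15,3) = 455; x_2 ≥ 9 gives C(11,3) = 165; x_3 ≥ 9 gives C(11,3) = 165; x_4 ≥ 4 gives C(16,3) = 560. Together 1345.
Add back pairs where two caps are both exceeded: 20 + 20 + 165 + 0 + 35 + 35 = 275.
By inclusion–exclusion the count is 1140 − 1345 + 275 = 70.

70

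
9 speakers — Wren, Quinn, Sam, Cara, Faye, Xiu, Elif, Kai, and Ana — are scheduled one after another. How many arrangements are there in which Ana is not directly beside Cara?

282240

Of the 9! = 362880 arrangements, those with Ana and Cara adjacent number 2 × 8! = 80640 (treat the pair as a block with 2 internal orders).
Complementary counting: 362880 − 80640 = 282240.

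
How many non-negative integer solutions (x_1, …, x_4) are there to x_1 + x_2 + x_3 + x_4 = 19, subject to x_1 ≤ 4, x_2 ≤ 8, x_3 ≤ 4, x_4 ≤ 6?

Ignoring the caps, the number of non-negative solutions to x_1+…+x_4 = 19 is C(22,3) = 1540.
Subtract solutions that violate a single cap (substitute x_i' = x_i − (cap_i+1)): x_1 ≥ 5 gives C(17,3) = 680; x_2 ≥ 9 gives C(13,3) = 286; x_3 ≥ 5 gives C(17,3) = 680; x_4 ≥ 7 gives C(15,3) = 455. Together 2101.
Add back pairs where two caps are both exceeded: 56 + 220 + 120 + 56 + 20 + 120 = 592.
Subtract triples: 1 + 0 + 10 + 0 = 11.
By inclusion–exclusion the count is 1540 − 2101 + 592 − 11 = 20.

20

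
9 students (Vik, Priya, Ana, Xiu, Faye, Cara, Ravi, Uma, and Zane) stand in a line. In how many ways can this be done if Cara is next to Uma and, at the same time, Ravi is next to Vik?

20160

Treat {Cara,Uma} as one block (2 orders) and {Ravi,Vik} as another (2 orders).
That leaves 7 units to arrange: 2 × 2 × 7! = 4 × 5040 = 20160.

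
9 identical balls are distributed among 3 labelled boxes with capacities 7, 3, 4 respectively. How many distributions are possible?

By stars and bars, unrestricted non-negative solutions to x_1+…+x_3 = 9 number C(9+2,2) = 55.
Subtract solutions that violate a single cap (substitute x_i' = x_i − (cap_i+1)): x_1 ≥ 8 gives C(3,2) = 3; x_2 ≥ 4 gives C(7,2) = 21; x_3 ≥ 5 gives C(6,2) = 15. Together 39.
Add back pairs where two caps are both exceeded: 0 + 0 + 1 = 1.
By inclusion–exclusion the count is 55 − 39 + 1 = 17.

17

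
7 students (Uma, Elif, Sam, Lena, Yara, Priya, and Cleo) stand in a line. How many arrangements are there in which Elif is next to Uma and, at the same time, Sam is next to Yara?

480

Treat {Elif,Uma} as one block (2 orders) and {Sam,Yara} as another (2 orders).
That leaves 5 units to arrange: 2 × 2 × 5! = 4 × 120 = 480.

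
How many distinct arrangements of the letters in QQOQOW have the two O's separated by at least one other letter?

There are 6!/(3!·2!) = 60 arrangements of QQOQOW in total.
Arrangements with the O's together: treat OO as one letter, giving (5)!/(3!) = 20.
Subtracting, 60 − 20 = 40 arrangements keep the O's apart.

40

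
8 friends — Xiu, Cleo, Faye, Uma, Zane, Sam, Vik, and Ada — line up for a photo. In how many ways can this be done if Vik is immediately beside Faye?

Glue Vik and Faye into one block (2 internal orders), leaving 7 units to arrange in a row.
So the count is 2·(7)! = 10080.

10080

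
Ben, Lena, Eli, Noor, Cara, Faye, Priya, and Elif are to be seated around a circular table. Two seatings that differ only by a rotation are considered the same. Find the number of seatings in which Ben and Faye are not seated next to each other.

Without the restriction there are (7)! = 5040 seatings.
Seatings with Ben beside Faye: treat them as a block with 2 internal orders, giving 2 × (6)! = 1440.
Subtracting, 5040 − 1440 = 3600.

3600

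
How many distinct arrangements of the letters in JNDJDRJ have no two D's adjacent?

300

There are 7!/(3!·2!) = 420 arrangements of JNDJDRJ in total.
Arrangements with the D's together: treat DD as one letter, giving (6)!/(3!) = 120.
Hence 420 − 120 = 300.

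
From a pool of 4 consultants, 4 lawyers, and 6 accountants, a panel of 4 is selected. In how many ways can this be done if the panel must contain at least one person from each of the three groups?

With no constraint there are C(14,4) = 1001 possible selections.
Selections missing a whole group: no consultants → C(10,4) = 210; no lawyers → C(10,4) = 210; no accountants → C(8,4) = 70.
Add back selections omitting two groups (i.e. drawn from a single group): C(4,4) + C(4,4) + C(6,4) = 17.
By inclusion–exclusion: 1001 − 490 + 17 = 528.

528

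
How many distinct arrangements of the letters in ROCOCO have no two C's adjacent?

There are 6!/(3!·2!) = 60 arrangements of ROCOCO in total.
Arrangements with the C's together: treat CC as one letter, giving (5)!/(3!) = 20.
Subtracting, 60 − 20 = 40 arrangements keep the C's apart.

40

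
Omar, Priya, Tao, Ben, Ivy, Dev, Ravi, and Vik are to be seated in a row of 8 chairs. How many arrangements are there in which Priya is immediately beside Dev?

Treat {Priya, Dev} as a single unit. There are 7 units to order, and the pair itself can be ordered 2 ways.
That gives 2 × 7! = 2 × 5040 = 10080.

10080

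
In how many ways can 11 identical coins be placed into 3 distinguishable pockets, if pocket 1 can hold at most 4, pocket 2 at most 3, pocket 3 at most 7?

Without the upper bounds there are C(13,2) = 78 ways to split 11 among 3 pockets.
Subtract solutions that violate a single cap (substitute x_i' = x_i − (cap_i+1)): x_1 ≥ 5 gives C(8,2) = 28; x_2 ≥ 4 gives C(9,2) = 36; x_3 ≥ 8 gives C(5,2) = 10. Together 74.
Add back pairs where two caps are both exceeded: 6 + 0 + 0 = 6.
By inclusion–exclusion the count is 78 − 74 + 6 = 10.

10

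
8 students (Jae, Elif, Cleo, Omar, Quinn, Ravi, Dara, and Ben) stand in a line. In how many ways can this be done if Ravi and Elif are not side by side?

There are 8! = 40320 arrangements in all. If Ravi and Elif are adjacent, merging them into one block gives 2·(7)! = 10080 arrangements.
So 40320 − 10080 = 30240 arrangements keep them apart.

30240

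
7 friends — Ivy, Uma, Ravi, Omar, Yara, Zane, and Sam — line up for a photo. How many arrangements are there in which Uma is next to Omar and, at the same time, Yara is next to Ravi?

480

Treat {Uma,Omar} as one block (2 orders) and {Yara,Ravi} as another (2 orders).
That leaves 5 units to arrange: 2 × 2 × 5! = 4 × 120 = 480.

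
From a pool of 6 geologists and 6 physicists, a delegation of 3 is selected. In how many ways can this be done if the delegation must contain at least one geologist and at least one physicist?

180

Total 3-person selections from all 12: C(12,3) = 220.
Selections missing a whole group: no geologists → C(6,3) = 20; no physicists → C(6,3) = 20.
Both groups omitted at once is impossible, so 220 − 40 = 180.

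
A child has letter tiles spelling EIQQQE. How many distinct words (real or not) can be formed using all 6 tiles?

The 6 letters of EIQQQE have repeats: E appearing twice and Q appearing 3 times.
The number of distinct arrangements is 6!/(3!·2!) = 720/12 = 60.

60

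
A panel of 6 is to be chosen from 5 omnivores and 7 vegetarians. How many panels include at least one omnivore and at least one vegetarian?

917

Unrestricted: C(12,6) = 924 ways to pick any 6 of the 12.
Subtract selections that omit an entire group: no omnivores → C(7,6) = 7; no vegetarians → C(5,6) = 0.
Both groups omitted at once is impossible, so 924 − 7 = 917.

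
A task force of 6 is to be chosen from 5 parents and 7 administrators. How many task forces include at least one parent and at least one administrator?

Unrestricted: C(12,6) = 924 ways to pick any 6 of the 12.
Selections missing a whole group: no parents → C(7,6) = 7; no administrators → C(5,6) = 0.
Both groups omitted at once is impossible, so 924 − 7 = 917.

917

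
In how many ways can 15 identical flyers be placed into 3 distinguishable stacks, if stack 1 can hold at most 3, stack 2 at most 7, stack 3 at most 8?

10

Ignoring the caps, the number of non-negative solutions to x_1+…+x_3 = 15 is C(17,2) = 136.
Subtract solutions that violate a single cap (substitute x_i' = x_i − (cap_i+1)): x_1 ≥ 4 gives C(13,2) = 78; x_2 ≥ 8 gives C(9,2) = 36; x_3 ≥ 9 gives C(8,2) = 28. Together 142.
Add back pairs where two caps are both exceeded: 10 + 6 + 0 = 16.
By inclusion–exclusion the count is 136 − 142 + 16 = 10.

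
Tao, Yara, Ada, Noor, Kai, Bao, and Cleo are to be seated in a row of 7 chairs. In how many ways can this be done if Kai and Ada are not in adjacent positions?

3600

Of the 7! = 5040 arrangements, those with Kai and Ada adjacent number 2 × 6! = 1440 (treat the pair as a block with 2 internal orders).
So 5040 − 1440 = 3600 arrangements keep them apart.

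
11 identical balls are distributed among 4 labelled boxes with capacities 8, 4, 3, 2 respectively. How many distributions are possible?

Without the upper bounds there are C(14,3) = 364 ways to split 11 among 4 boxes.
Subtract solutions that violate a single cap (substitute x_i' = x_i − (cap_i+1)): x_1 ≥ 9 gives C(5,3) = 10; x_2 ≥ 5 gives C(9,3) = 84; x_3 ≥ 4 gives C(10,3) = 120; x_4 ≥ 3 gives C(11,3) = 165. Together 379.
Add back pairs where two caps are both exceeded: 0 + 0 + 0 + 10 + 20 + 35 = 65.
By inclusion–exclusion the count is 364 − 379 + 65 = 50.

50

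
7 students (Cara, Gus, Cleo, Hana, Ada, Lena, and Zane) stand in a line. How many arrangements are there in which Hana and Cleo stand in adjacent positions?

Place the 5 others and the Hana-Cleo pair as 6 objects in a line; the pair has 2 internal arrangements.
That gives 2 × 6! = 2 × 720 = 1440.

1440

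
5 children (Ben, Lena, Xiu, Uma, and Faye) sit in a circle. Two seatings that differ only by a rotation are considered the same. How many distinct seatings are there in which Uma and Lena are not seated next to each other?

All circular seatings of 5 people number (4)! = 24.
Those with Uma next to Lena: fuse the pair into one unit and seat 4 units around a circle — 2·(3)! = 12.
Subtracting, 24 − 12 = 12.

12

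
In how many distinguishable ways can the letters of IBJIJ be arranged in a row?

The 5 letters of IBJIJ have repeats: I appearing twice and J appearing twice.
So there are 5! / (2!·2!) = 30 distinguishable arrangements.

30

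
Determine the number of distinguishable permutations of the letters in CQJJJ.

CQJJJ has 5 letters with J appearing 3 times.
So there are 5! / (3!) = 20 distinguishable arrangements.

20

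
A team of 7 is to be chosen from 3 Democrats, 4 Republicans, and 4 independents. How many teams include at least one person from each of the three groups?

Total 7-person selections from all 11: C(11,7) = 330.
Selections missing a whole group: no Democrats → C(8,7) = 8; no Republicans → C(7,7) = 1; no independents → C(7,7) = 1.
Add back selections omitting two groups (i.e. drawn from a single group): C(3,7) + C(4,7) + C(4,7) = 0.
By inclusion–exclusion: 330 − 10 + 0 = 320.

320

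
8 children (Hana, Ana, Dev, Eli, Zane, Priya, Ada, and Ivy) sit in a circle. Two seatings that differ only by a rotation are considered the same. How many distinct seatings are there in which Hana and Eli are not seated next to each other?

Without the restriction there are (7)! = 5040 seatings.
Those with Hana next to Eli: fuse the pair into one unit and seat 7 units around a circle — 2·(6)! = 1440.
Subtracting, 5040 − 1440 = 3600.

3600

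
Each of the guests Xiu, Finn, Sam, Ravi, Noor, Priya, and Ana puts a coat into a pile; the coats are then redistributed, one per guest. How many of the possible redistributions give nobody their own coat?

Count assignments avoiding every fixed point. For any j of the 7 guests fixed to their own coat, the other 7−j can be arranged in (7−j)! ways.
By inclusion–exclusion this is Σ_{j=0}^{7} (−1)^j C(7,j)·(7−j)!.
Computing: 5040 − 5040 + 2520 − 840 + 210 − 42 + 7 − 1 = 1854.

1854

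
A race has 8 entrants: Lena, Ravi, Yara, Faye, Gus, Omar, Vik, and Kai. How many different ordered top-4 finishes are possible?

1680

This is an ordered selection of 4 from 8: P(8,4).
That gives 8 × 7 × 6 × 5 = 1680.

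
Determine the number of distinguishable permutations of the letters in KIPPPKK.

The 7 letters of KIPPPKK have repeats: K appearing 3 times and P appearing 3 times.
So there are 7! / (3!·3!) = 140 distinguishable arrangements.

140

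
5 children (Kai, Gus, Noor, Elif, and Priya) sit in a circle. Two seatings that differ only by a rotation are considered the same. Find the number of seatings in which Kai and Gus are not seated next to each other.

Without the restriction there are (4)! = 24 seatings.
Seatings with Kai beside Gus: treat them as a block with 2 internal orders, giving 2 × (3)! = 12.
Subtracting, 24 − 12 = 12.

12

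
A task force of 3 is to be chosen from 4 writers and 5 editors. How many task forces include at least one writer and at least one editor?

Total 3-person selections from all 9: C(9,3) = 84.
Selections missing a whole group: no writers → C(5,3) = 10; no editors → C(4,3) = 4.
Both groups omitted at once is impossible, so 84 − 14 = 70.

70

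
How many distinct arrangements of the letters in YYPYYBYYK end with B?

56

With the last slot taken by B, it remains to arrange the other 8 letters (YYPYYYYK).
Those 8 letters have Y appearing 6 times, giving (8)!/(6!) = 56.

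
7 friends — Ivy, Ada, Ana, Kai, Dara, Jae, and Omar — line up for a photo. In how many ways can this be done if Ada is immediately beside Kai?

Place the 5 others and the Ada-Kai pair as 6 objects in a line; the pair has 2 internal arrangements.
That gives 2 × 6! = 2 × 720 = 1440.

1440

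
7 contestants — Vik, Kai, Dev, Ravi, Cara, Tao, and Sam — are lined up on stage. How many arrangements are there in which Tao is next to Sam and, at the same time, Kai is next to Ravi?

480

Treat {Tao,Sam} as one block (2 orders) and {Kai,Ravi} as another (2 orders).
That leaves 5 units to arrange: 2 × 2 × 5! = 4 × 120 = 480.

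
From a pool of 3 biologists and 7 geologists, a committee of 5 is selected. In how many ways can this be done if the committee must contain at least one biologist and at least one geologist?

Unrestricted: C(10,5) = 252 ways to pick any 5 of the 10.
Selections missing a whole group: no biologists → C(7,5) = 21; no geologists → C(3,5) = 0.
Both groups omitted at once is impossible, so 252 − 21 = 231.

231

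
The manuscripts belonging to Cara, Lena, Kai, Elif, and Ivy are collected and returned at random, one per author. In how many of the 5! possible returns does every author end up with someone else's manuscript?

44

Let Aᵢ be the assignments in which author i gets their own manuscript. We want the size of the complement of A₁∪…∪A_5.
By inclusion–exclusion this is Σ_{j=0}^{5} (−1)^j C(5,j)·(5−j)!.
Computing: 120 − 120 + 60 − 20 + 5 − 1 = 44.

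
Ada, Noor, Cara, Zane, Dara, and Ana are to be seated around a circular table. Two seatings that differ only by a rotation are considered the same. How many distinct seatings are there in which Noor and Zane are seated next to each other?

48

Treat {Noor, Zane} as one unit (2 internal orders) and seat the resulting 5 units around the table: (4)! circular arrangements.
So 2 × (4)! = 2 × 24 = 48.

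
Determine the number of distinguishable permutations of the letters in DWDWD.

10

Letter multiplicities in DWDWD: D×3, W×2.
So there are 5! / (3!·2!) = 10 distinguishable arrangements.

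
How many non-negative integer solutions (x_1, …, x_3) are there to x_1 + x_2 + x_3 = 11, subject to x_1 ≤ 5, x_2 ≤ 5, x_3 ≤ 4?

Without the upper bounds there are C(13,2) = 78 ways to split 11 among 3 variables.
Subtract solutions that violate a single cap (substitute x_i' = x_i − (cap_i+1)): x_1 ≥ 6 gives C(7,2) = 21; x_2 ≥ 6 gives C(7,2) = 21; x_3 ≥ 5 gives C(8,2) = 28. Together 70.
Add back pairs where two caps are both exceeded: 0 + 1 + 1 = 2.
By inclusion–exclusion the count is 78 − 70 + 2 = 10.

10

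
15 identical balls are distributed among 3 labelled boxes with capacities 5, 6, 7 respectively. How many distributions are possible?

Without the upper bounds there are C(17,2) = 136 ways to split 15 among 3 boxes.
Subtract solutions that violate a single cap (substitute x_i' = x_i − (cap_i+1)): x_1 ≥ 6 gives C(11,2) = 55; x_2 ≥ 7 gives C(10,2) = 45; x_3 ≥ 8 gives C(9,2) = 36. Together 136.
Add back pairs where two caps are both exceeded: 6 + 3 + 1 = 10.
By inclusion–exclusion the count is 136 − 136 + 10 = 10.

10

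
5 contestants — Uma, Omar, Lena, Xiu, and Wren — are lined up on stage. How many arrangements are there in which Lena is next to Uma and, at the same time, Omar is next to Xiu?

Treat {Lena,Uma} as one block (2 orders) and {Omar,Xiu} as another (2 orders).
That leaves 3 units to arrange: 2 × 2 × 3! = 4 × 6 = 24.

24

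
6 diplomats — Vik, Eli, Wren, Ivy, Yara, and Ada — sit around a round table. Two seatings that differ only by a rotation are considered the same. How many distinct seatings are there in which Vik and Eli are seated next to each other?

48

Treat {Vik, Eli} as one unit (2 internal orders) and seat the resulting 5 units around the table: (4)! circular arrangements.
So 2 × (4)! = 2 × 24 = 48.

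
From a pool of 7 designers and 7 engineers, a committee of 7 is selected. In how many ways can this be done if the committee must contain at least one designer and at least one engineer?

3430

Unrestricted: C(14,7) = 3432 ways to pick any 7 of the 14.
Selections missing a whole group: no designers → C(7,7) = 1; no engineers → C(7,7) = 1.
Both groups omitted at once is impossible, so 3432 − 2 = 3430.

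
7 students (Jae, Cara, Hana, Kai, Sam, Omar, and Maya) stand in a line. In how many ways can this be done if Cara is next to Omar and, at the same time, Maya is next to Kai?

480

Treat {Cara,Omar} as one block (2 orders) and {Maya,Kai} as another (2 orders).
That leaves 5 units to arrange: 2 × 2 × 5! = 4 × 120 = 480.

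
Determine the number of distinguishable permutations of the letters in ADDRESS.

1260

The 7 letters of ADDRESS have repeats: D appearing twice and S appearing twice.
The number of distinct arrangements is 7!/(2!·2!) = 5040/4 = 1260.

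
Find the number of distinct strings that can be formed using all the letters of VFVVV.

5

The 5 letters of VFVVV have repeats: V appearing 4 times.
So there are 5! / (4!) = 5 distinguishable arrangements.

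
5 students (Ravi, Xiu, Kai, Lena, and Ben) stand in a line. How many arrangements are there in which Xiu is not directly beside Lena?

72

Of the 5! = 120 arrangements, those with Xiu and Lena adjacent number 2 × 4! = 48 (treat the pair as a block with 2 internal orders).
Complementary counting: 120 − 48 = 72.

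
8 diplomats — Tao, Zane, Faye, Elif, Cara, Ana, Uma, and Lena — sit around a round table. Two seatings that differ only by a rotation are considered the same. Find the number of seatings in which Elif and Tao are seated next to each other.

1440

Treat {Elif, Tao} as one unit (2 internal orders) and seat the resulting 7 units around the table: (6)! circular arrangements.
So 2 × (6)! = 2 × 720 = 1440.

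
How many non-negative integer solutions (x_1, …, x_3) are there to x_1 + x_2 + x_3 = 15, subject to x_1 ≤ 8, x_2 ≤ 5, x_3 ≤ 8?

Ignoring the caps, the number of non-negative solutions to x_1+…+x_3 = 15 is C(17,2) = 136.
Subtract solutions that violate a single cap (substitute x_i' = x_i − (cap_i+1)): x_1 ≥ 9 gives C(8,2) = 28; x_2 ≥ 6 gives C(11,2) = 55; x_3 ≥ 9 gives C(8,2) = 28. Together 111.
Add back pairs where two caps are both exceeded: 1 + 0 + 1 = 2.
By inclusion–exclusion the count is 136 − 111 + 2 = 27.

27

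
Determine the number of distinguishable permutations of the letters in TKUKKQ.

The 6 letters of TKUKKQ have repeats: K appearing 3 times.
So there are 6! / (3!) = 120 distinguishable arrangements.

120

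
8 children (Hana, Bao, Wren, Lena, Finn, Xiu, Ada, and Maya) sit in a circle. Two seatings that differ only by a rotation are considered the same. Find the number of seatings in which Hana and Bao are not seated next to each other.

All circular seatings of 8 people number (7)! = 5040.
Seatings with Hana beside Bao: treat them as a block with 2 internal orders, giving 2 × (6)! = 1440.
Subtracting, 5040 − 1440 = 3600.

3600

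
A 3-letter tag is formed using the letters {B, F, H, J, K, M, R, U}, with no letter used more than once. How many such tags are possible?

With no repetition, fill the 3 letters in order: 8 choices, then 7, down to 6.
That product is 8 × 7 × 6 = 336.

336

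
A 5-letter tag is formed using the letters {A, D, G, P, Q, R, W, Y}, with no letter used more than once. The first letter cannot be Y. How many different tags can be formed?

5880

The first letter has 8−1 = 7 choices (anything except Y).
The remaining 4 letters are filled from the other 7 symbols without repetition: 7 × 6 × 5 × 4 = 840.
Total: 7 × 840 = 5880.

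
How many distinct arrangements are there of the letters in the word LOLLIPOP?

Letter multiplicities in LOLLIPOP: I×1, L×3, O×2, P×2.
The number of distinct arrangements is 8!/(3!·2!·2!) = 40320/24 = 1680.

1680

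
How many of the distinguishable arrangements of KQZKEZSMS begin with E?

5040

With the first slot taken by E, it remains to arrange the other 8 letters (KQZKZSMS).
Those 8 letters have K appearing twice, S appearing twice, and Z appearing twice, giving (8)!/(2!·2!·2!) = 5040.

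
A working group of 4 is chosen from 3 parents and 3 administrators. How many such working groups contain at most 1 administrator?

3

Split by how many administrators are chosen (0 through 1).
Sum: C(3,0)·C(3,4) + C(3,1)·C(3,3) = 0 + 3 = 3.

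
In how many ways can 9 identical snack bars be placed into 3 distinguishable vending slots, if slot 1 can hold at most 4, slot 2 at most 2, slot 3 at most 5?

By stars and bars, unrestricted non-negative solutions to x_1+…+x_3 = 9 number C(9+2,2) = 55.
Subtract solutions that violate a single cap (substitute x_i' = x_i − (cap_i+1)): x_1 ≥ 5 gives C(6,2) = 15; x_2 ≥ 3 gives C(8,2) = 28; x_3 ≥ 6 gives C(5,2) = 10. Together 53.
Add back pairs where two caps are both exceeded: 3 + 0 + 1 = 4.
By inclusion–exclusion the count is 55 − 53 + 4 = 6.

6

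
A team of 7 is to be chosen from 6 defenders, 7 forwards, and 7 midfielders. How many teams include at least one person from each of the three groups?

Unrestricted: C(20,7) = 77520 ways to pick any 7 of the 20.
Selections missing a whole group: no defenders → C(14,7) = 3432; no forwards → C(13,7) = 1716; no midfielders → C(13,7) = 1716.
Add back selections omitting two groups (i.e. drawn from a single group): C(6,7) + C(7,7) + C(7,7) = 2.
By inclusion–exclusion: 77520 − 6864 + 2 = 70658.

70658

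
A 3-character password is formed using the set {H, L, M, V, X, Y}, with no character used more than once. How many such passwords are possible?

120

With no repetition, fill the 3 characters in order: 6 choices, then 5, down to 4.
6 × 5 × 4 = 120.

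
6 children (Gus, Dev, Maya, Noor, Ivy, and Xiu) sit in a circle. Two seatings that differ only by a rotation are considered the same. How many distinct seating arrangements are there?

120

Seat Gus anywhere (absorbing the rotational symmetry), then permute the other 5: (5)! = 120.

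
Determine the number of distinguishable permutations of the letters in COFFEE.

Letter multiplicities in COFFEE: C×1, E×2, F×2, O×1.
Dividing 6! = 720 by 2!·2! = 4 for the repeated letters gives 180.

180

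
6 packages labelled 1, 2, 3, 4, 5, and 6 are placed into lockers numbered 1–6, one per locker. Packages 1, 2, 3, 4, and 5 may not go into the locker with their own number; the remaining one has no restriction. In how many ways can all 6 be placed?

Let Aᵢ (for 1 ≤ i ≤ 5) be the placements that put package i in its forbidden locker. Any j of these fix j positions, leaving (6−j)! ways to fill the rest, and there are C(5,j) ways to pick which j.
By inclusion–exclusion, the number of valid placements is Σ_{j=0}^{5} (−1)^j C(5,j)·(6−j)!.
Computing: 720 − 600 + 240 − 60 + 10 − 1 = 309.

309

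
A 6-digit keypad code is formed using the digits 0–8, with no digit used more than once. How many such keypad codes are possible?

60480

With no repetition, fill the 6 digits in order: 9 choices, then 8, down to 4.
That product is 9 × 8 × 7 × 6 × 5 × 4 = 60480.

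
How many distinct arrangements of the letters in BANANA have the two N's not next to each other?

There are 6!/(3!·2!) = 60 arrangements of BANANA in total.
If the two N's are adjacent, glue them into one block, leaving 5 items to arrange: (5)!/(3!) = 20 ways.
Hence 60 − 20 = 40.

40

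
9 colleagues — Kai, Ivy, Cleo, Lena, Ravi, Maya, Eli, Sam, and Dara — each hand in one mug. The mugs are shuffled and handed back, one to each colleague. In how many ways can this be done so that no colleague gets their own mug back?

Let Aᵢ be the assignments in which colleague i gets their own mug. We want the size of the complement of A₁∪…∪A_9.
By inclusion–exclusion this is Σ_{j=0}^{9} (−1)^j C(9,j)·(9−j)!.
Computing: 362880 − 362880 + 181440 − 60480 + 15120 − 3024 + 504 − 72 + 9 − 1 = 133496.

133496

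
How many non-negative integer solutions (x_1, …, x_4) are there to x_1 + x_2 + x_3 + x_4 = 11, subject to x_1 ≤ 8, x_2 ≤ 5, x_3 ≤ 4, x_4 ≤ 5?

Ignoring the caps, the number of non-negative solutions to x_1+…+x_4 = 11 is C(14,3) = 364.
Subtract solutions that violate a single cap (substitute x_i' = x_i − (cap_i+1)): x_1 ≥ 9 gives C(5,3) = 10; x_2 ≥ 6 gives C(8,3) = 56; x_3 ≥ 5 gives C(9,3) = 84; x_4 ≥ 6 gives C(8,3) = 56. Together 206.
Add back pairs where two caps are both exceeded: 0 + 0 + 0 + 1 + 0 + 1 = 2.
By inclusion–exclusion the count is 364 − 206 + 2 = 160.

160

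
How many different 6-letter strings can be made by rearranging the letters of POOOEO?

The 6 letters of POOOEO have repeats: O appearing 4 times.
The number of distinct arrangements is 6!/(4!) = 720/24 = 30.

30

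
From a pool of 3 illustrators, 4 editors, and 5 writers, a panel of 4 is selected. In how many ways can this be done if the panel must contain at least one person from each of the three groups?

270

With no constraint there are C(12,4) = 495 possible selections.
Subtract selections that omit an entire group: no illustrators → C(9,4) = 126; no editors → C(8,4) = 70; no writers → C(7,4) = 35.
Add back selections omitting two groups (i.e. drawn from a single group): C(3,4) + C(4,4) + C(5,4) = 6.
By inclusion–exclusion: 495 − 231 + 6 = 270.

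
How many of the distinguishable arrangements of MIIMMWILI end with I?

1120

Fix I in the last position and arrange the remaining 8 letters.
Those 8 letters have I appearing 3 times and M appearing 3 times, giving (8)!/(3!·3!) = 1120.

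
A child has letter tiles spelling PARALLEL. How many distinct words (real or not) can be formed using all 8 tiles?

3360

The 8 letters of PARALLEL have repeats: A appearing twice and L appearing 3 times.
So there are 8! / (3!·2!) = 3360 distinguishable arrangements.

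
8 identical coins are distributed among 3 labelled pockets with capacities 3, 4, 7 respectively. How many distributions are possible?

Ignoring the caps, the number of non-negative solutions to x_1+…+x_3 = 8 is C(10,2) = 45.
Subtract solutions that violate a single cap (substitute x_i' = x_i − (cap_i+1)): x_1 ≥ 4 gives C(6,2) = 15; x_2 ≥ 5 gives C(5,2) = 10; x_3 ≥ 8 gives C(2,2) = 1. Together 26.
No two caps can be exceeded simultaneously, so the pair terms are all 0.
By inclusion–exclusion the count is 45 − 26 + 0 = 19.

19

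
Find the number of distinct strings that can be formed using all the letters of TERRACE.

1260

The 7 letters of TERRACE have repeats: E appearing twice and R appearing twice.
So there are 7! / (2!·2!) = 1260 distinguishable arrangements.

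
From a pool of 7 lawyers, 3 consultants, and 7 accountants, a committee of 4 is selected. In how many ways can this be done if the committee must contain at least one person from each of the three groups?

1029

Total 4-person selections from all 17: C(17,4) = 2380.
Subtract selections that omit an entire group: no lawyers → C(10,4) = 210; no consultants → C(14,4) = 1001; no accountants → C(10,4) = 210.
Add back selections omitting two groups (i.e. drawn from a single group): C(7,4) + C(3,4) + C(7,4) = 70.
By inclusion–exclusion: 2380 − 1421 + 70 = 1029.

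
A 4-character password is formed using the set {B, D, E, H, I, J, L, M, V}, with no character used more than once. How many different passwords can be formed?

3024

With no repetition, fill the 4 characters in order: 9 choices, then 8, down to 6.
That product is 9 × 8 × 7 × 6 = 3024.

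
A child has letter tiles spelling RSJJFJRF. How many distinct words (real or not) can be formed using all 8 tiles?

1680

Letter multiplicities in RSJJFJRF: F×2, J×3, R×2, S×1.
So there are 8! / (3!·2!·2!) = 1680 distinguishable arrangements.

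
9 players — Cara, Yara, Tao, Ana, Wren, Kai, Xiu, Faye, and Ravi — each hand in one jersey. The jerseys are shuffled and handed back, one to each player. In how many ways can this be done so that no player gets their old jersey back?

133496

This is the derangement count D_9: permutations of 9 items with no fixed point.
By inclusion–exclusion this is Σ_{j=0}^{9} (−1)^j C(9,j)·(9−j)!.
Computing: 362880 − 362880 + 181440 − 60480 + 15120 − 3024 + 504 − 72 + 9 − 1 = 133496.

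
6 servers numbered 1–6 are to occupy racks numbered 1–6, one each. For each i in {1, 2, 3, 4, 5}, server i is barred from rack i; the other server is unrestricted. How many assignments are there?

Let Aᵢ (for 1 ≤ i ≤ 5) be the placements that put server i in its forbidden rack. Any j of these fix j positions, leaving (6−j)! ways to fill the rest, and there are C(5,j) ways to pick which j.
By inclusion–exclusion, the number of valid placements is Σ_{j=0}^{5} (−1)^j C(5,j)·(6−j)!.
Computing: 720 − 600 + 240 − 60 + 10 − 1 = 309.

309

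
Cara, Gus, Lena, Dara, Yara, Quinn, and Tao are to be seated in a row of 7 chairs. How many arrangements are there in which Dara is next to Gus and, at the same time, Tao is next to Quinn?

Treat {Dara,Gus} as one block (2 orders) and {Tao,Quinn} as another (2 orders).
That leaves 5 units to arrange: 2 × 2 × 5! = 4 × 120 = 480.

480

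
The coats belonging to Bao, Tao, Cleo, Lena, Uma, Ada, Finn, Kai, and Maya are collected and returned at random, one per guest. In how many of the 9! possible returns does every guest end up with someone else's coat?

133496

Let Aᵢ be the assignments in which guest i gets their own coat. We want the size of the complement of A₁∪…∪A_9.
By inclusion–exclusion this is Σ_{j=0}^{9} (−1)^j C(9,j)·(9−j)!.
Computing: 362880 − 362880 + 181440 − 60480 + 15120 − 3024 + 504 − 72 + 9 − 1 = 133496.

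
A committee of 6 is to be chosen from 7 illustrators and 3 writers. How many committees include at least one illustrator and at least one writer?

203

With no constraint there are C(10,6) = 210 possible selections.
Selections missing a whole group: no illustrators → C(3,6) = 0; no writers → C(7,6) = 7.
Both groups omitted at once is impossible, so 210 − 7 = 203.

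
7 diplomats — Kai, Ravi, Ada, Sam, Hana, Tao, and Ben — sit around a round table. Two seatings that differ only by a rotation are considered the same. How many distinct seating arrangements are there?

720

Around a circle, 7 distinct people have 7!/7 = (6)! = 720 rotationally distinct seatings.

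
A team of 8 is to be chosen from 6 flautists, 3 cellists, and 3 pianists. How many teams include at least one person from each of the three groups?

With no constraint there are C(12,8) = 495 possible selections.
Selections missing a whole group: no flautists → C(6,8) = 0; no cellists → C(9,8) = 9; no pianists → C(9,8) = 9.
Add back selections omitting two groups (i.e. drawn from a single group): C(6,8) + C(3,8) + C(3,8) = 0.
By inclusion–exclusion: 495 − 18 + 0 = 477.

477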